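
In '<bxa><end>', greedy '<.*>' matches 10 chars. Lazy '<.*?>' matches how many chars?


Greedy '<.*>' tries to match as MUCH as possible.
Lazy '<.*?>' tries to match as LITTLE as possible.

String: '<bxa><end>'
Greedy '<.*>' starts at first '<' and extends to the LAST '>': '<bxa><end>' (10 chars)
Lazy '<.*?>' starts at first '<' and stops at the FIRST '>': '<bxa>' (5 chars)

5


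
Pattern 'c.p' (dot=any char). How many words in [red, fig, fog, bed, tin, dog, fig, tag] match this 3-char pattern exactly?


Pattern 'c.p' means: starts with 'c', any single char, ends with 'p'.
Checking each word (must be exactly 3 chars):
  'red' (len=3): no
  'fig' (len=3): no
  'fog' (len=3): no
  'bed' (len=3): no
  'tin' (len=3): no
  'dog' (len=3): no
  'fig' (len=3): no
  'tag' (len=3): no
Matching words: []
Total: 0

0


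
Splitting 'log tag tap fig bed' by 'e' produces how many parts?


Splitting by 'e' breaks the string at each occurrence of the separator.
Text: 'log tag tap fig bed'
Parts after split:
  Part 1: 'log tag tap fig b'
  Part 2: 'd'
Total parts: 2

2


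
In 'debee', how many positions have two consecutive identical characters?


Looking for consecutive identical characters in 'debee':
  pos 0-1: 'd' vs 'e' -> different
  pos 1-2: 'e' vs 'b' -> different
  pos 2-3: 'b' vs 'e' -> different
  pos 3-4: 'e' vs 'e' -> MATCH ('ee')
Consecutive identical pairs: ['ee']
Count: 1

1


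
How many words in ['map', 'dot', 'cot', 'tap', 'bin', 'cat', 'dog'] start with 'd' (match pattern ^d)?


Pattern ^d anchors to start of word. Check which words begin with 'd':
  'map' -> no
  'dot' -> MATCH (starts with 'd')
  'cot' -> no
  'tap' -> no
  'bin' -> no
  'cat' -> no
  'dog' -> MATCH (starts with 'd')
Matching words: ['dot', 'dog']
Count: 2

2


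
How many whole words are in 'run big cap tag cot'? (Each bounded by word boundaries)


Word boundaries (\b) mark the start/end of each word.
Text: 'run big cap tag cot'
Splitting by whitespace:
  Word 1: 'run'
  Word 2: 'big'
  Word 3: 'cap'
  Word 4: 'tag'
  Word 5: 'cot'
Total whole words: 5

5


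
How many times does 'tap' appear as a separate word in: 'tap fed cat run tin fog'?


Scanning each word for exact match 'tap':
  Word 1: 'tap' -> MATCH
  Word 2: 'fed' -> no
  Word 3: 'cat' -> no
  Word 4: 'run' -> no
  Word 5: 'tin' -> no
  Word 6: 'fog' -> no
Total matches: 1

1


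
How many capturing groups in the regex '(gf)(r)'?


To count capturing groups, count each '(' that starts a group.
Pattern: '(gf)(r)'
Walking through the pattern:
  Position 0: '(' -> group #1
  Position 4: '(' -> group #2
Total capturing groups: 2

2


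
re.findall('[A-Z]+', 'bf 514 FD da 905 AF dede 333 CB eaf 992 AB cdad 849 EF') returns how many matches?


Pattern '[A-Z]+' finds one or more uppercase letters.
Text: 'bf 514 FD da 905 AF dede 333 CB eaf 992 AB cdad 849 EF'
Scanning for matches:
  Match 1: 'FD'
  Match 2: 'AF'
  Match 3: 'CB'
  Match 4: 'AB'
  Match 5: 'EF'
Total matches: 5

5


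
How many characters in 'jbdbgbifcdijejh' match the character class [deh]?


Character class [deh] matches any of: {d, e, h}
Scanning string 'jbdbgbifcdijejh' character by character:
  pos 0: 'j' -> no
  pos 1: 'b' -> no
  pos 2: 'd' -> MATCH
  pos 3: 'b' -> no
  pos 4: 'g' -> no
  pos 5: 'b' -> no
  pos 6: 'i' -> no
  pos 7: 'f' -> no
  pos 8: 'c' -> no
  pos 9: 'd' -> MATCH
  pos 10: 'i' -> no
  pos 11: 'j' -> no
  pos 12: 'e' -> MATCH
  pos 13: 'j' -> no
  pos 14: 'h' -> MATCH
Total matches: 4

4


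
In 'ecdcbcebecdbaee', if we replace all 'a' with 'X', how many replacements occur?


re.sub('a', 'X', text) replaces every occurrence of 'a' with 'X'.
Text: 'ecdcbcebecdbaee'
Scanning for 'a':
  pos 12: 'a' -> replacement #1
Total replacements: 1

1


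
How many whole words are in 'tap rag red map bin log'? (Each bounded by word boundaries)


Word boundaries (\b) mark the start/end of each word.
Text: 'tap rag red map bin log'
Splitting by whitespace:
  Word 1: 'tap'
  Word 2: 'rag'
  Word 3: 'red'
  Word 4: 'map'
  Word 5: 'bin'
  Word 6: 'log'
Total whole words: 6

6


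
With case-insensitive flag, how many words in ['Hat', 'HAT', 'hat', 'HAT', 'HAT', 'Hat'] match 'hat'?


Case-insensitive matching: compare each word's lowercase form to 'hat'.
  'Hat' -> lower='hat' -> MATCH
  'HAT' -> lower='hat' -> MATCH
  'hat' -> lower='hat' -> MATCH
  'HAT' -> lower='hat' -> MATCH
  'HAT' -> lower='hat' -> MATCH
  'Hat' -> lower='hat' -> MATCH
Matches: ['Hat', 'HAT', 'hat', 'HAT', 'HAT', 'Hat']
Count: 6

6


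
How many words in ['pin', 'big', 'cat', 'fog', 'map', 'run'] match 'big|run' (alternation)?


Alternation 'big|run' matches either 'big' or 'run'.
Checking each word:
  'pin' -> no
  'big' -> MATCH
  'cat' -> no
  'fog' -> no
  'map' -> no
  'run' -> MATCH
Matches: ['big', 'run']
Count: 2

2


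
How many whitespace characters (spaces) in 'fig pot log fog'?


\s matches whitespace characters (spaces, tabs, etc.).
Text: 'fig pot log fog'
This text has 4 words separated by spaces.
Number of spaces = number of words - 1 = 4 - 1 = 3

3


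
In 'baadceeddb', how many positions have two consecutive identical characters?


Looking for consecutive identical characters in 'baadceeddb':
  pos 0-1: 'b' vs 'a' -> different
  pos 1-2: 'a' vs 'a' -> MATCH ('aa')
  pos 2-3: 'a' vs 'd' -> different
  pos 3-4: 'd' vs 'c' -> different
  pos 4-5: 'c' vs 'e' -> different
  pos 5-6: 'e' vs 'e' -> MATCH ('ee')
  pos 6-7: 'e' vs 'd' -> different
  pos 7-8: 'd' vs 'd' -> MATCH ('dd')
  pos 8-9: 'd' vs 'b' -> different
Consecutive identical pairs: ['aa', 'ee', 'dd']
Count: 3

3


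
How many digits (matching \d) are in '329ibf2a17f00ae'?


\d matches any digit 0-9.
Scanning '329ibf2a17f00ae':
  pos 0: '3' -> DIGIT
  pos 1: '2' -> DIGIT
  pos 2: '9' -> DIGIT
  pos 6: '2' -> DIGIT
  pos 8: '1' -> DIGIT
  pos 9: '7' -> DIGIT
  pos 11: '0' -> DIGIT
  pos 12: '0' -> DIGIT
Digits found: ['3', '2', '9', '2', '1', '7', '0', '0']
Total: 8

8


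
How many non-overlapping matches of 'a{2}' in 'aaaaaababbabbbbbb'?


Pattern 'a{2}' matches exactly 2 consecutive a's (greedy, non-overlapping).
String: 'aaaaaababbabbbbbb'
Scanning for runs of a's:
  Run at pos 0: 'aaaaaa' (length 6) -> 3 match(es)
  Run at pos 7: 'a' (length 1) -> 0 match(es)
  Run at pos 10: 'a' (length 1) -> 0 match(es)
Matches found: ['aa', 'aa', 'aa']
Total: 3

3


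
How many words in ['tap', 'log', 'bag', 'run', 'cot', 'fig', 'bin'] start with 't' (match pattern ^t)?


Pattern ^t anchors to start of word. Check which words begin with 't':
  'tap' -> MATCH (starts with 't')
  'log' -> no
  'bag' -> no
  'run' -> no
  'cot' -> no
  'fig' -> no
  'bin' -> no
Matching words: ['tap']
Count: 1

1


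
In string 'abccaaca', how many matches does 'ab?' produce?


Pattern 'ab?' matches 'a' optionally followed by 'b'.
String: 'abccaaca'
Scanning left to right for 'a' then checking next char:
  Match 1: 'ab' (a followed by b)
  Match 2: 'a' (a not followed by b)
  Match 3: 'a' (a not followed by b)
  Match 4: 'a' (a not followed by b)
Total matches: 4

4


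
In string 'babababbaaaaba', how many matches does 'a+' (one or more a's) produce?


Pattern 'a+' matches one or more consecutive a's.
String: 'babababbaaaaba'
Scanning for runs of a:
  Match 1: 'a' (length 1)
  Match 2: 'a' (length 1)
  Match 3: 'a' (length 1)
  Match 4: 'aaaa' (length 4)
  Match 5: 'a' (length 1)
Total matches: 5

5


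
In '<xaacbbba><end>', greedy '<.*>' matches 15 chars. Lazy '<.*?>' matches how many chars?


Greedy '<.*>' tries to match as MUCH as possible.
Lazy '<.*?>' tries to match as LITTLE as possible.

String: '<xaacbbba><end>'
Greedy '<.*>' starts at first '<' and extends to the LAST '>': '<xaacbbba><end>' (15 chars)
Lazy '<.*?>' starts at first '<' and stops at the FIRST '>': '<xaacbbba>' (10 chars)

10


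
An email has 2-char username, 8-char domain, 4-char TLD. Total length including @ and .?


An email address has format: username@domain.tld
Username length: 2
'@' character: 1
Domain length: 8
'.' character: 1
TLD length: 4
Total = 2 + 1 + 8 + 1 + 4 = 16

16


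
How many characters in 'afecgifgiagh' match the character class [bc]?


Character class [bc] matches any of: {b, c}
Scanning string 'afecgifgiagh' character by character:
  pos 0: 'a' -> no
  pos 1: 'f' -> no
  pos 2: 'e' -> no
  pos 3: 'c' -> MATCH
  pos 4: 'g' -> no
  pos 5: 'i' -> no
  pos 6: 'f' -> no
  pos 7: 'g' -> no
  pos 8: 'i' -> no
  pos 9: 'a' -> no
  pos 10: 'g' -> no
  pos 11: 'h' -> no
Total matches: 1

1


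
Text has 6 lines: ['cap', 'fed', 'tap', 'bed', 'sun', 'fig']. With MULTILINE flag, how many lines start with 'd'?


With MULTILINE flag, ^ matches the start of each line.
Lines: ['cap', 'fed', 'tap', 'bed', 'sun', 'fig']
Checking which lines start with 'd':
  Line 1: 'cap' -> no
  Line 2: 'fed' -> no
  Line 3: 'tap' -> no
  Line 4: 'bed' -> no
  Line 5: 'sun' -> no
  Line 6: 'fig' -> no
Matching lines: []
Count: 0

0


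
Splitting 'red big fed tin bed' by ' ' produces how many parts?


Splitting by ' ' breaks the string at each occurrence of the separator.
Text: 'red big fed tin bed'
Parts after split:
  Part 1: 'red'
  Part 2: 'big'
  Part 3: 'fed'
  Part 4: 'tin'
  Part 5: 'bed'
Total parts: 5

5


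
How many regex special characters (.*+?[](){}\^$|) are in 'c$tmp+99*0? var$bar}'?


Regex special characters are: . * + ? [ ] ( ) { } \ ^ $ |
Scanning 'c$tmp+99*0? var$bar}':
  pos 1: '$' -> SPECIAL
  pos 5: '+' -> SPECIAL
  pos 8: '*' -> SPECIAL
  pos 10: '?' -> SPECIAL
  pos 15: '$' -> SPECIAL
  pos 19: '}' -> SPECIAL
Special chars found: ['$', '+', '*', '?', '$', '}']
Total: 6

6


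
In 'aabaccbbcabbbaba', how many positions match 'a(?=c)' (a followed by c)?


Lookahead 'a(?=c)' matches 'a' only when followed by 'c'.
String: 'aabaccbbcabbbaba'
Checking each position where char is 'a':
  pos 0: 'a' -> no (next='a')
  pos 1: 'a' -> no (next='b')
  pos 3: 'a' -> MATCH (next='c')
  pos 9: 'a' -> no (next='b')
  pos 13: 'a' -> no (next='b')
Matching positions: [3]
Count: 1

1


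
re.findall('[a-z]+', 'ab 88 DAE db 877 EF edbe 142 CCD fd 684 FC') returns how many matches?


Pattern '[a-z]+' finds one or more lowercase letters.
Text: 'ab 88 DAE db 877 EF edbe 142 CCD fd 684 FC'
Scanning for matches:
  Match 1: 'ab'
  Match 2: 'db'
  Match 3: 'edbe'
  Match 4: 'fd'
Total matches: 4

4


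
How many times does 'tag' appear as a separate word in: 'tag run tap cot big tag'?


Scanning each word for exact match 'tag':
  Word 1: 'tag' -> MATCH
  Word 2: 'run' -> no
  Word 3: 'tap' -> no
  Word 4: 'cot' -> no
  Word 5: 'big' -> no
  Word 6: 'tag' -> MATCH
Total matches: 2

2


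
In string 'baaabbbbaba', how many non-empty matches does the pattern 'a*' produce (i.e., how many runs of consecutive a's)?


Pattern 'a*' matches zero or more a's. We want non-empty runs of consecutive a's.
String: 'baaabbbbaba'
Walking through the string to find runs of a's:
  Run 1: positions 1-3 -> 'aaa'
  Run 2: positions 8-8 -> 'a'
  Run 3: positions 10-10 -> 'a'
Non-empty runs found: ['aaa', 'a', 'a']
Count: 3

3


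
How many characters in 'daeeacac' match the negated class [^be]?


Negated class [^be] matches any char NOT in {b, e}
Scanning 'daeeacac':
  pos 0: 'd' -> MATCH
  pos 1: 'a' -> MATCH
  pos 2: 'e' -> no (excluded)
  pos 3: 'e' -> no (excluded)
  pos 4: 'a' -> MATCH
  pos 5: 'c' -> MATCH
  pos 6: 'a' -> MATCH
  pos 7: 'c' -> MATCH
Total matches: 6

6


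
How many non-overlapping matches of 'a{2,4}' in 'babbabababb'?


Pattern 'a{2,4}' matches between 2 and 4 consecutive a's (greedy).
String: 'babbabababb'
Finding runs of a's and applying greedy matching:
  Run at pos 1: 'a' (length 1)
  Run at pos 4: 'a' (length 1)
  Run at pos 6: 'a' (length 1)
  Run at pos 8: 'a' (length 1)
Matches: []
Count: 0

0


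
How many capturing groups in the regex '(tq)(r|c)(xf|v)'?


To count capturing groups, count each '(' that starts a group.
Pattern: '(tq)(r|c)(xf|v)'
Walking through the pattern:
  Position 0: '(' -> group #1
  Position 4: '(' -> group #2
  Position 9: '(' -> group #3
Total capturing groups: 3

3


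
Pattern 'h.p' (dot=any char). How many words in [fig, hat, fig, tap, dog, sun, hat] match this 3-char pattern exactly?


Pattern 'h.p' means: starts with 'h', any single char, ends with 'p'.
Checking each word (must be exactly 3 chars):
  'fig' (len=3): no
  'hat' (len=3): no
  'fig' (len=3): no
  'tap' (len=3): no
  'dog' (len=3): no
  'sun' (len=3): no
  'hat' (len=3): no
Matching words: []
Total: 0

0


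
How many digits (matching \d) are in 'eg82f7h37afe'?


\d matches any digit 0-9.
Scanning 'eg82f7h37afe':
  pos 2: '8' -> DIGIT
  pos 3: '2' -> DIGIT
  pos 5: '7' -> DIGIT
  pos 7: '3' -> DIGIT
  pos 8: '7' -> DIGIT
Digits found: ['8', '2', '7', '3', '7']
Total: 5

5


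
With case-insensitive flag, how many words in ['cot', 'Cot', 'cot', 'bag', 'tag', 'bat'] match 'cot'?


Case-insensitive matching: compare each word's lowercase form to 'cot'.
  'cot' -> lower='cot' -> MATCH
  'Cot' -> lower='cot' -> MATCH
  'cot' -> lower='cot' -> MATCH
  'bag' -> lower='bag' -> no
  'tag' -> lower='tag' -> no
  'bat' -> lower='bat' -> no
Matches: ['cot', 'Cot', 'cot']
Count: 3

3


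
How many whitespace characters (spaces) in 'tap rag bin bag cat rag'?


\s matches whitespace characters (spaces, tabs, etc.).
Text: 'tap rag bin bag cat rag'
This text has 6 words separated by spaces.
Number of spaces = number of words - 1 = 6 - 1 = 5

5


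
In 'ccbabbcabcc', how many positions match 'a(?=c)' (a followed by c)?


Lookahead 'a(?=c)' matches 'a' only when followed by 'c'.
String: 'ccbabbcabcc'
Checking each position where char is 'a':
  pos 3: 'a' -> no (next='b')
  pos 7: 'a' -> no (next='b')
Matching positions: []
Count: 0

0


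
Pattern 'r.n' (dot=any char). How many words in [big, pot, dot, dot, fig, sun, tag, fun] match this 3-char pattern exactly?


Pattern 'r.n' means: starts with 'r', any single char, ends with 'n'.
Checking each word (must be exactly 3 chars):
  'big' (len=3): no
  'pot' (len=3): no
  'dot' (len=3): no
  'dot' (len=3): no
  'fig' (len=3): no
  'sun' (len=3): no
  'tag' (len=3): no
  'fun' (len=3): no
Matching words: []
Total: 0

0


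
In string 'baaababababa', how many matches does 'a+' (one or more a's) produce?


Pattern 'a+' matches one or more consecutive a's.
String: 'baaababababa'
Scanning for runs of a:
  Match 1: 'aaa' (length 3)
  Match 2: 'a' (length 1)
  Match 3: 'a' (length 1)
  Match 4: 'a' (length 1)
  Match 5: 'a' (length 1)
Total matches: 5

5


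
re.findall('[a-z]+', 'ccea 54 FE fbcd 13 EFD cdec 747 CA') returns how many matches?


Pattern '[a-z]+' finds one or more lowercase letters.
Text: 'ccea 54 FE fbcd 13 EFD cdec 747 CA'
Scanning for matches:
  Match 1: 'ccea'
  Match 2: 'fbcd'
  Match 3: 'cdec'
Total matches: 3

3


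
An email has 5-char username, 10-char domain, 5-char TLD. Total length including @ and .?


An email address has format: username@domain.tld
Username length: 5
'@' character: 1
Domain length: 10
'.' character: 1
TLD length: 5
Total = 5 + 1 + 10 + 1 + 5 = 22

22


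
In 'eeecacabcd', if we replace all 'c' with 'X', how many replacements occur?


re.sub('c', 'X', text) replaces every occurrence of 'c' with 'X'.
Text: 'eeecacabcd'
Scanning for 'c':
  pos 3: 'c' -> replacement #1
  pos 5: 'c' -> replacement #2
  pos 8: 'c' -> replacement #3
Total replacements: 3

3


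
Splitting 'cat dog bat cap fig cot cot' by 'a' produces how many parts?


Splitting by 'a' breaks the string at each occurrence of the separator.
Text: 'cat dog bat cap fig cot cot'
Parts after split:
  Part 1: 'c'
  Part 2: 't dog b'
  Part 3: 't c'
  Part 4: 'p fig cot cot'
Total parts: 4

4


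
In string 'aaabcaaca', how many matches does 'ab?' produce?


Pattern 'ab?' matches 'a' optionally followed by 'b'.
String: 'aaabcaaca'
Scanning left to right for 'a' then checking next char:
  Match 1: 'a' (a not followed by b)
  Match 2: 'a' (a not followed by b)
  Match 3: 'ab' (a followed by b)
  Match 4: 'a' (a not followed by b)
  Match 5: 'a' (a not followed by b)
  Match 6: 'a' (a not followed by b)
Total matches: 6

6


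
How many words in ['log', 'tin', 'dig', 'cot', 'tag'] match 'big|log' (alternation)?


Alternation 'big|log' matches either 'big' or 'log'.
Checking each word:
  'log' -> MATCH
  'tin' -> no
  'dig' -> no
  'cot' -> no
  'tag' -> no
Matches: ['log']
Count: 1

1


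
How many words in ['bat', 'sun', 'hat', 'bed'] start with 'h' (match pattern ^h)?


Pattern ^h anchors to start of word. Check which words begin with 'h':
  'bat' -> no
  'sun' -> no
  'hat' -> MATCH (starts with 'h')
  'bed' -> no
Matching words: ['hat']
Count: 1

1


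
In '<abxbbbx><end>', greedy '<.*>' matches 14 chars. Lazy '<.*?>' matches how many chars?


Greedy '<.*>' tries to match as MUCH as possible.
Lazy '<.*?>' tries to match as LITTLE as possible.

String: '<abxbbbx><end>'
Greedy '<.*>' starts at first '<' and extends to the LAST '>': '<abxbbbx><end>' (14 chars)
Lazy '<.*?>' starts at first '<' and stops at the FIRST '>': '<abxbbbx>' (9 chars)

9


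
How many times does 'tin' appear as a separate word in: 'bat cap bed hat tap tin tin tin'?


Scanning each word for exact match 'tin':
  Word 1: 'bat' -> no
  Word 2: 'cap' -> no
  Word 3: 'bed' -> no
  Word 4: 'hat' -> no
  Word 5: 'tap' -> no
  Word 6: 'tin' -> MATCH
  Word 7: 'tin' -> MATCH
  Word 8: 'tin' -> MATCH
Total matches: 3

3


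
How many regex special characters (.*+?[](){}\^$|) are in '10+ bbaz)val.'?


Regex special characters are: . * + ? [ ] ( ) { } \ ^ $ |
Scanning '10+ bbaz)val.':
  pos 2: '+' -> SPECIAL
  pos 8: ')' -> SPECIAL
  pos 12: '.' -> SPECIAL
Special chars found: ['+', ')', '.']
Total: 3

3


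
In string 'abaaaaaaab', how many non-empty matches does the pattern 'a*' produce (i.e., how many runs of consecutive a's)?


Pattern 'a*' matches zero or more a's. We want non-empty runs of consecutive a's.
String: 'abaaaaaaab'
Walking through the string to find runs of a's:
  Run 1: positions 0-0 -> 'a'
  Run 2: positions 2-8 -> 'aaaaaaa'
Non-empty runs found: ['a', 'aaaaaaa']
Count: 2

2


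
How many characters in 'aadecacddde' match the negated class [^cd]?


Negated class [^cd] matches any char NOT in {c, d}
Scanning 'aadecacddde':
  pos 0: 'a' -> MATCH
  pos 1: 'a' -> MATCH
  pos 2: 'd' -> no (excluded)
  pos 3: 'e' -> MATCH
  pos 4: 'c' -> no (excluded)
  pos 5: 'a' -> MATCH
  pos 6: 'c' -> no (excluded)
  pos 7: 'd' -> no (excluded)
  pos 8: 'd' -> no (excluded)
  pos 9: 'd' -> no (excluded)
  pos 10: 'e' -> MATCH
Total matches: 5

5


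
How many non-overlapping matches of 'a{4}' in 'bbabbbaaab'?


Pattern 'a{4}' matches exactly 4 consecutive a's (greedy, non-overlapping).
String: 'bbabbbaaab'
Scanning for runs of a's:
  Run at pos 2: 'a' (length 1) -> 0 match(es)
  Run at pos 6: 'aaa' (length 3) -> 0 match(es)
Matches found: []
Total: 0

0


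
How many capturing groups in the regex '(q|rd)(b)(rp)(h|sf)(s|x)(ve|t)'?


To count capturing groups, count each '(' that starts a group.
Pattern: '(q|rd)(b)(rp)(h|sf)(s|x)(ve|t)'
Walking through the pattern:
  Position 0: '(' -> group #1
  Position 6: '(' -> group #2
  Position 9: '(' -> group #3
  Position 13: '(' -> group #4
  Position 19: '(' -> group #5
  Position 24: '(' -> group #6
Total capturing groups: 6

6


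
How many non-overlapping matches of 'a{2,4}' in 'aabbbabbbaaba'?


Pattern 'a{2,4}' matches between 2 and 4 consecutive a's (greedy).
String: 'aabbbabbbaaba'
Finding runs of a's and applying greedy matching:
  Run at pos 0: 'aa' (length 2)
  Run at pos 5: 'a' (length 1)
  Run at pos 9: 'aa' (length 2)
  Run at pos 12: 'a' (length 1)
Matches: ['aa', 'aa']
Count: 2

2


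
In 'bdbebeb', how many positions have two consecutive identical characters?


Looking for consecutive identical characters in 'bdbebeb':
  pos 0-1: 'b' vs 'd' -> different
  pos 1-2: 'd' vs 'b' -> different
  pos 2-3: 'b' vs 'e' -> different
  pos 3-4: 'e' vs 'b' -> different
  pos 4-5: 'b' vs 'e' -> different
  pos 5-6: 'e' vs 'b' -> different
Consecutive identical pairs: []
Count: 0

0


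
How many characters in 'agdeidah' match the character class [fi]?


Character class [fi] matches any of: {f, i}
Scanning string 'agdeidah' character by character:
  pos 0: 'a' -> no
  pos 1: 'g' -> no
  pos 2: 'd' -> no
  pos 3: 'e' -> no
  pos 4: 'i' -> MATCH
  pos 5: 'd' -> no
  pos 6: 'a' -> no
  pos 7: 'h' -> no
Total matches: 1

1


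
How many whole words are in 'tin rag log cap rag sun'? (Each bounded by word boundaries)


Word boundaries (\b) mark the start/end of each word.
Text: 'tin rag log cap rag sun'
Splitting by whitespace:
  Word 1: 'tin'
  Word 2: 'rag'
  Word 3: 'log'
  Word 4: 'cap'
  Word 5: 'rag'
  Word 6: 'sun'
Total whole words: 6

6


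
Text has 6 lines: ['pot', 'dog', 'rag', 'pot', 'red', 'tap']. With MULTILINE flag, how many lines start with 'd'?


With MULTILINE flag, ^ matches the start of each line.
Lines: ['pot', 'dog', 'rag', 'pot', 'red', 'tap']
Checking which lines start with 'd':
  Line 1: 'pot' -> no
  Line 2: 'dog' -> MATCH
  Line 3: 'rag' -> no
  Line 4: 'pot' -> no
  Line 5: 'red' -> no
  Line 6: 'tap' -> no
Matching lines: ['dog']
Count: 1

1


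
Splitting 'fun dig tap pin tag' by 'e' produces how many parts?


Splitting by 'e' breaks the string at each occurrence of the separator.
Text: 'fun dig tap pin tag'
Parts after split:
  Part 1: 'fun dig tap pin tag'
Total parts: 1

1


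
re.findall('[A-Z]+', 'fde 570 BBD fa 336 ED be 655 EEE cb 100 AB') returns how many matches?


Pattern '[A-Z]+' finds one or more uppercase letters.
Text: 'fde 570 BBD fa 336 ED be 655 EEE cb 100 AB'
Scanning for matches:
  Match 1: 'BBD'
  Match 2: 'ED'
  Match 3: 'EEE'
  Match 4: 'AB'
Total matches: 4

4


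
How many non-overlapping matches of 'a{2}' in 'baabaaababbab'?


Pattern 'a{2}' matches exactly 2 consecutive a's (greedy, non-overlapping).
String: 'baabaaababbab'
Scanning for runs of a's:
  Run at pos 1: 'aa' (length 2) -> 1 match(es)
  Run at pos 4: 'aaa' (length 3) -> 1 match(es)
  Run at pos 8: 'a' (length 1) -> 0 match(es)
  Run at pos 11: 'a' (length 1) -> 0 match(es)
Matches found: ['aa', 'aa']
Total: 2

2


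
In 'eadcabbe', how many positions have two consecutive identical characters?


Looking for consecutive identical characters in 'eadcabbe':
  pos 0-1: 'e' vs 'a' -> different
  pos 1-2: 'a' vs 'd' -> different
  pos 2-3: 'd' vs 'c' -> different
  pos 3-4: 'c' vs 'a' -> different
  pos 4-5: 'a' vs 'b' -> different
  pos 5-6: 'b' vs 'b' -> MATCH ('bb')
  pos 6-7: 'b' vs 'e' -> different
Consecutive identical pairs: ['bb']
Count: 1

1


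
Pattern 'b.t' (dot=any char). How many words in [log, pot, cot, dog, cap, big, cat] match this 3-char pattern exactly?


Pattern 'b.t' means: starts with 'b', any single char, ends with 't'.
Checking each word (must be exactly 3 chars):
  'log' (len=3): no
  'pot' (len=3): no
  'cot' (len=3): no
  'dog' (len=3): no
  'cap' (len=3): no
  'big' (len=3): no
  'cat' (len=3): no
Matching words: []
Total: 0

0


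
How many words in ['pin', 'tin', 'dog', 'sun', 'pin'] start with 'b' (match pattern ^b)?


Pattern ^b anchors to start of word. Check which words begin with 'b':
  'pin' -> no
  'tin' -> no
  'dog' -> no
  'sun' -> no
  'pin' -> no
Matching words: []
Count: 0

0


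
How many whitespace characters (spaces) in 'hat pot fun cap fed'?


\s matches whitespace characters (spaces, tabs, etc.).
Text: 'hat pot fun cap fed'
This text has 5 words separated by spaces.
Number of spaces = number of words - 1 = 5 - 1 = 4

4


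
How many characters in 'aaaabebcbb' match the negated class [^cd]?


Negated class [^cd] matches any char NOT in {c, d}
Scanning 'aaaabebcbb':
  pos 0: 'a' -> MATCH
  pos 1: 'a' -> MATCH
  pos 2: 'a' -> MATCH
  pos 3: 'a' -> MATCH
  pos 4: 'b' -> MATCH
  pos 5: 'e' -> MATCH
  pos 6: 'b' -> MATCH
  pos 7: 'c' -> no (excluded)
  pos 8: 'b' -> MATCH
  pos 9: 'b' -> MATCH
Total matches: 9

9


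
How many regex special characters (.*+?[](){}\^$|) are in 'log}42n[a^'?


Regex special characters are: . * + ? [ ] ( ) { } \ ^ $ |
Scanning 'log}42n[a^':
  pos 3: '}' -> SPECIAL
  pos 7: '[' -> SPECIAL
  pos 9: '^' -> SPECIAL
Special chars found: ['}', '[', '^']
Total: 3

3


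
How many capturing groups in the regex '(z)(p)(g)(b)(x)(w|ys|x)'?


To count capturing groups, count each '(' that starts a group.
Pattern: '(z)(p)(g)(b)(x)(w|ys|x)'
Walking through the pattern:
  Position 0: '(' -> group #1
  Position 3: '(' -> group #2
  Position 6: '(' -> group #3
  Position 9: '(' -> group #4
  Position 12: '(' -> group #5
  Position 15: '(' -> group #6
Total capturing groups: 6

6


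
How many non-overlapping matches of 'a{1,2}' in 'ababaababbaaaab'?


Pattern 'a{1,2}' matches between 1 and 2 consecutive a's (greedy).
String: 'ababaababbaaaab'
Finding runs of a's and applying greedy matching:
  Run at pos 0: 'a' (length 1)
  Run at pos 2: 'a' (length 1)
  Run at pos 4: 'aa' (length 2)
  Run at pos 7: 'a' (length 1)
  Run at pos 10: 'aaaa' (length 4)
Matches: ['a', 'a', 'aa', 'a', 'aa', 'aa']
Count: 6

6


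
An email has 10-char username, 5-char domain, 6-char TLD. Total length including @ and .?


An email address has format: username@domain.tld
Username length: 10
'@' character: 1
Domain length: 5
'.' character: 1
TLD length: 6
Total = 10 + 1 + 5 + 1 + 6 = 23

23


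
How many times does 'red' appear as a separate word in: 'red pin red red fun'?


Scanning each word for exact match 'red':
  Word 1: 'red' -> MATCH
  Word 2: 'pin' -> no
  Word 3: 'red' -> MATCH
  Word 4: 'red' -> MATCH
  Word 5: 'fun' -> no
Total matches: 3

3


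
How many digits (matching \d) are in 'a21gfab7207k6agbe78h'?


\d matches any digit 0-9.
Scanning 'a21gfab7207k6agbe78h':
  pos 1: '2' -> DIGIT
  pos 2: '1' -> DIGIT
  pos 7: '7' -> DIGIT
  pos 8: '2' -> DIGIT
  pos 9: '0' -> DIGIT
  pos 10: '7' -> DIGIT
  pos 12: '6' -> DIGIT
  pos 17: '7' -> DIGIT
  pos 18: '8' -> DIGIT
Digits found: ['2', '1', '7', '2', '0', '7', '6', '7', '8']
Total: 9

9


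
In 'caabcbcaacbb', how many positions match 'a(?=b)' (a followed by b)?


Lookahead 'a(?=b)' matches 'a' only when followed by 'b'.
String: 'caabcbcaacbb'
Checking each position where char is 'a':
  pos 1: 'a' -> no (next='a')
  pos 2: 'a' -> MATCH (next='b')
  pos 7: 'a' -> no (next='a')
  pos 8: 'a' -> no (next='c')
Matching positions: [2]
Count: 1

1


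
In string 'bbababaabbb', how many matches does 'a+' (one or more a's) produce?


Pattern 'a+' matches one or more consecutive a's.
String: 'bbababaabbb'
Scanning for runs of a:
  Match 1: 'a' (length 1)
  Match 2: 'a' (length 1)
  Match 3: 'aa' (length 2)
Total matches: 3

3


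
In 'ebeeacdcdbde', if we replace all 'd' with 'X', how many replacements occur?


re.sub('d', 'X', text) replaces every occurrence of 'd' with 'X'.
Text: 'ebeeacdcdbde'
Scanning for 'd':
  pos 6: 'd' -> replacement #1
  pos 8: 'd' -> replacement #2
  pos 10: 'd' -> replacement #3
Total replacements: 3

3


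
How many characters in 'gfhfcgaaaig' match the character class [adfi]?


Character class [adfi] matches any of: {a, d, f, i}
Scanning string 'gfhfcgaaaig' character by character:
  pos 0: 'g' -> no
  pos 1: 'f' -> MATCH
  pos 2: 'h' -> no
  pos 3: 'f' -> MATCH
  pos 4: 'c' -> no
  pos 5: 'g' -> no
  pos 6: 'a' -> MATCH
  pos 7: 'a' -> MATCH
  pos 8: 'a' -> MATCH
  pos 9: 'i' -> MATCH
  pos 10: 'g' -> no
Total matches: 6

6


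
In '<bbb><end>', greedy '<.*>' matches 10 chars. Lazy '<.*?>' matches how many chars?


Greedy '<.*>' tries to match as MUCH as possible.
Lazy '<.*?>' tries to match as LITTLE as possible.

String: '<bbb><end>'
Greedy '<.*>' starts at first '<' and extends to the LAST '>': '<bbb><end>' (10 chars)
Lazy '<.*?>' starts at first '<' and stops at the FIRST '>': '<bbb>' (5 chars)

5


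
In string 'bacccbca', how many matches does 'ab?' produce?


Pattern 'ab?' matches 'a' optionally followed by 'b'.
String: 'bacccbca'
Scanning left to right for 'a' then checking next char:
  Match 1: 'a' (a not followed by b)
  Match 2: 'a' (a not followed by b)
Total matches: 2

2


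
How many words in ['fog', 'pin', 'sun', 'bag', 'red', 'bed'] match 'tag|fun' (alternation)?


Alternation 'tag|fun' matches either 'tag' or 'fun'.
Checking each word:
  'fog' -> no
  'pin' -> no
  'sun' -> no
  'bag' -> no
  'red' -> no
  'bed' -> no
Matches: []
Count: 0

0


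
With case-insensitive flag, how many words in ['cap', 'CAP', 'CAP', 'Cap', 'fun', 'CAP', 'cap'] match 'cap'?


Case-insensitive matching: compare each word's lowercase form to 'cap'.
  'cap' -> lower='cap' -> MATCH
  'CAP' -> lower='cap' -> MATCH
  'CAP' -> lower='cap' -> MATCH
  'Cap' -> lower='cap' -> MATCH
  'fun' -> lower='fun' -> no
  'CAP' -> lower='cap' -> MATCH
  'cap' -> lower='cap' -> MATCH
Matches: ['cap', 'CAP', 'CAP', 'Cap', 'CAP', 'cap']
Count: 6

6


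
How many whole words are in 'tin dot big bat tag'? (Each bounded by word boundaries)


Word boundaries (\b) mark the start/end of each word.
Text: 'tin dot big bat tag'
Splitting by whitespace:
  Word 1: 'tin'
  Word 2: 'dot'
  Word 3: 'big'
  Word 4: 'bat'
  Word 5: 'tag'
Total whole words: 5

5


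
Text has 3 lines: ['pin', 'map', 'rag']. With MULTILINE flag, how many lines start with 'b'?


With MULTILINE flag, ^ matches the start of each line.
Lines: ['pin', 'map', 'rag']
Checking which lines start with 'b':
  Line 1: 'pin' -> no
  Line 2: 'map' -> no
  Line 3: 'rag' -> no
Matching lines: []
Count: 0

0


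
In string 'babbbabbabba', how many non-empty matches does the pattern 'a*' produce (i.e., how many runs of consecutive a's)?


Pattern 'a*' matches zero or more a's. We want non-empty runs of consecutive a's.
String: 'babbbabbabba'
Walking through the string to find runs of a's:
  Run 1: positions 1-1 -> 'a'
  Run 2: positions 5-5 -> 'a'
  Run 3: positions 8-8 -> 'a'
  Run 4: positions 11-11 -> 'a'
Non-empty runs found: ['a', 'a', 'a', 'a']
Count: 4

4


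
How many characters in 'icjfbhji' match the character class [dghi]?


Character class [dghi] matches any of: {d, g, h, i}
Scanning string 'icjfbhji' character by character:
  pos 0: 'i' -> MATCH
  pos 1: 'c' -> no
  pos 2: 'j' -> no
  pos 3: 'f' -> no
  pos 4: 'b' -> no
  pos 5: 'h' -> MATCH
  pos 6: 'j' -> no
  pos 7: 'i' -> MATCH
Total matches: 3

3


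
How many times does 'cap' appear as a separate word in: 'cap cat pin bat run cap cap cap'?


Scanning each word for exact match 'cap':
  Word 1: 'cap' -> MATCH
  Word 2: 'cat' -> no
  Word 3: 'pin' -> no
  Word 4: 'bat' -> no
  Word 5: 'run' -> no
  Word 6: 'cap' -> MATCH
  Word 7: 'cap' -> MATCH
  Word 8: 'cap' -> MATCH
Total matches: 4

4


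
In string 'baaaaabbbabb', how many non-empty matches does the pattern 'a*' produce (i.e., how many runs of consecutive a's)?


Pattern 'a*' matches zero or more a's. We want non-empty runs of consecutive a's.
String: 'baaaaabbbabb'
Walking through the string to find runs of a's:
  Run 1: positions 1-5 -> 'aaaaa'
  Run 2: positions 9-9 -> 'a'
Non-empty runs found: ['aaaaa', 'a']
Count: 2

2


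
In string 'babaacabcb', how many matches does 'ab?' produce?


Pattern 'ab?' matches 'a' optionally followed by 'b'.
String: 'babaacabcb'
Scanning left to right for 'a' then checking next char:
  Match 1: 'ab' (a followed by b)
  Match 2: 'a' (a not followed by b)
  Match 3: 'a' (a not followed by b)
  Match 4: 'ab' (a followed by b)
Total matches: 4

4


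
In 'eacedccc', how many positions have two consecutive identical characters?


Looking for consecutive identical characters in 'eacedccc':
  pos 0-1: 'e' vs 'a' -> different
  pos 1-2: 'a' vs 'c' -> different
  pos 2-3: 'c' vs 'e' -> different
  pos 3-4: 'e' vs 'd' -> different
  pos 4-5: 'd' vs 'c' -> different
  pos 5-6: 'c' vs 'c' -> MATCH ('cc')
  pos 6-7: 'c' vs 'c' -> MATCH ('cc')
Consecutive identical pairs: ['cc', 'cc']
Count: 2

2


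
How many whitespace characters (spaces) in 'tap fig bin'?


\s matches whitespace characters (spaces, tabs, etc.).
Text: 'tap fig bin'
This text has 3 words separated by spaces.
Number of spaces = number of words - 1 = 3 - 1 = 2

2


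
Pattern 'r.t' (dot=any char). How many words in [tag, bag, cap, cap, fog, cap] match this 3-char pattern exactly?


Pattern 'r.t' means: starts with 'r', any single char, ends with 't'.
Checking each word (must be exactly 3 chars):
  'tag' (len=3): no
  'bag' (len=3): no
  'cap' (len=3): no
  'cap' (len=3): no
  'fog' (len=3): no
  'cap' (len=3): no
Matching words: []
Total: 0

0


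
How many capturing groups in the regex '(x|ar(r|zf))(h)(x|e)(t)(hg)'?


To count capturing groups, count each '(' that starts a group.
Pattern: '(x|ar(r|zf))(h)(x|e)(t)(hg)'
Walking through the pattern:
  Position 0: '(' -> group #1
  Position 5: '(' -> group #2
  Position 12: '(' -> group #3
  Position 15: '(' -> group #4
  Position 20: '(' -> group #5
  Position 23: '(' -> group #6
Total capturing groups: 6

6


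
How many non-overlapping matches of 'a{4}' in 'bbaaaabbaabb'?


Pattern 'a{4}' matches exactly 4 consecutive a's (greedy, non-overlapping).
String: 'bbaaaabbaabb'
Scanning for runs of a's:
  Run at pos 2: 'aaaa' (length 4) -> 1 match(es)
  Run at pos 8: 'aa' (length 2) -> 0 match(es)
Matches found: ['aaaa']
Total: 1

1


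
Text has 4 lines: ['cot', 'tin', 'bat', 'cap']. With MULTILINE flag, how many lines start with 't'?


With MULTILINE flag, ^ matches the start of each line.
Lines: ['cot', 'tin', 'bat', 'cap']
Checking which lines start with 't':
  Line 1: 'cot' -> no
  Line 2: 'tin' -> MATCH
  Line 3: 'bat' -> no
  Line 4: 'cap' -> no
Matching lines: ['tin']
Count: 1

1


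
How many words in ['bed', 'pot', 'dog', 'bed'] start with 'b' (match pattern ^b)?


Pattern ^b anchors to start of word. Check which words begin with 'b':
  'bed' -> MATCH (starts with 'b')
  'pot' -> no
  'dog' -> no
  'bed' -> MATCH (starts with 'b')
Matching words: ['bed', 'bed']
Count: 2

2


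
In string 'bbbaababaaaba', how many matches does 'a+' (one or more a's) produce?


Pattern 'a+' matches one or more consecutive a's.
String: 'bbbaababaaaba'
Scanning for runs of a:
  Match 1: 'aa' (length 2)
  Match 2: 'a' (length 1)
  Match 3: 'aaa' (length 3)
  Match 4: 'a' (length 1)
Total matches: 4

4


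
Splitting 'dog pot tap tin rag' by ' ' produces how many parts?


Splitting by ' ' breaks the string at each occurrence of the separator.
Text: 'dog pot tap tin rag'
Parts after split:
  Part 1: 'dog'
  Part 2: 'pot'
  Part 3: 'tap'
  Part 4: 'tin'
  Part 5: 'rag'
Total parts: 5

5


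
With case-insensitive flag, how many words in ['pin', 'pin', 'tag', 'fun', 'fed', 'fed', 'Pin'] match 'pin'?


Case-insensitive matching: compare each word's lowercase form to 'pin'.
  'pin' -> lower='pin' -> MATCH
  'pin' -> lower='pin' -> MATCH
  'tag' -> lower='tag' -> no
  'fun' -> lower='fun' -> no
  'fed' -> lower='fed' -> no
  'fed' -> lower='fed' -> no
  'Pin' -> lower='pin' -> MATCH
Matches: ['pin', 'pin', 'Pin']
Count: 3

3


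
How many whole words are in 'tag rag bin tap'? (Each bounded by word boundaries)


Word boundaries (\b) mark the start/end of each word.
Text: 'tag rag bin tap'
Splitting by whitespace:
  Word 1: 'tag'
  Word 2: 'rag'
  Word 3: 'bin'
  Word 4: 'tap'
Total whole words: 4

4


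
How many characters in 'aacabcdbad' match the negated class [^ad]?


Negated class [^ad] matches any char NOT in {a, d}
Scanning 'aacabcdbad':
  pos 0: 'a' -> no (excluded)
  pos 1: 'a' -> no (excluded)
  pos 2: 'c' -> MATCH
  pos 3: 'a' -> no (excluded)
  pos 4: 'b' -> MATCH
  pos 5: 'c' -> MATCH
  pos 6: 'd' -> no (excluded)
  pos 7: 'b' -> MATCH
  pos 8: 'a' -> no (excluded)
  pos 9: 'd' -> no (excluded)
Total matches: 4

4


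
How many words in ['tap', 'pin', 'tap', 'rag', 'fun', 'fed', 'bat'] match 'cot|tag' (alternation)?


Alternation 'cot|tag' matches either 'cot' or 'tag'.
Checking each word:
  'tap' -> no
  'pin' -> no
  'tap' -> no
  'rag' -> no
  'fun' -> no
  'fed' -> no
  'bat' -> no
Matches: []
Count: 0

0


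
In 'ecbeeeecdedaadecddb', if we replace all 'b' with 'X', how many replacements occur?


re.sub('b', 'X', text) replaces every occurrence of 'b' with 'X'.
Text: 'ecbeeeecdedaadecddb'
Scanning for 'b':
  pos 2: 'b' -> replacement #1
  pos 18: 'b' -> replacement #2
Total replacements: 2

2


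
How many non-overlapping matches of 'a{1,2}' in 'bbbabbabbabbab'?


Pattern 'a{1,2}' matches between 1 and 2 consecutive a's (greedy).
String: 'bbbabbabbabbab'
Finding runs of a's and applying greedy matching:
  Run at pos 3: 'a' (length 1)
  Run at pos 6: 'a' (length 1)
  Run at pos 9: 'a' (length 1)
  Run at pos 12: 'a' (length 1)
Matches: ['a', 'a', 'a', 'a']
Count: 4

4


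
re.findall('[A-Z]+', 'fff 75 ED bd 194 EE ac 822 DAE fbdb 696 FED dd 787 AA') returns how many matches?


Pattern '[A-Z]+' finds one or more uppercase letters.
Text: 'fff 75 ED bd 194 EE ac 822 DAE fbdb 696 FED dd 787 AA'
Scanning for matches:
  Match 1: 'ED'
  Match 2: 'EE'
  Match 3: 'DAE'
  Match 4: 'FED'
  Match 5: 'AA'
Total matches: 5

5


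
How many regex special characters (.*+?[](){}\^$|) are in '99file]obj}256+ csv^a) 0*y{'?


Regex special characters are: . * + ? [ ] ( ) { } \ ^ $ |
Scanning '99file]obj}256+ csv^a) 0*y{':
  pos 6: ']' -> SPECIAL
  pos 10: '}' -> SPECIAL
  pos 14: '+' -> SPECIAL
  pos 19: '^' -> SPECIAL
  pos 21: ')' -> SPECIAL
  pos 24: '*' -> SPECIAL
  pos 26: '{' -> SPECIAL
Special chars found: [']', '}', '+', '^', ')', '*', '{']
Total: 7

7


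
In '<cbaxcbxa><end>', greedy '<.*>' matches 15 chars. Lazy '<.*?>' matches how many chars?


Greedy '<.*>' tries to match as MUCH as possible.
Lazy '<.*?>' tries to match as LITTLE as possible.

String: '<cbaxcbxa><end>'
Greedy '<.*>' starts at first '<' and extends to the LAST '>': '<cbaxcbxa><end>' (15 chars)
Lazy '<.*?>' starts at first '<' and stops at the FIRST '>': '<cbaxcbxa>' (10 chars)

10


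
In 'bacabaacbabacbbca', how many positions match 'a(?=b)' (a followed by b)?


Lookahead 'a(?=b)' matches 'a' only when followed by 'b'.
String: 'bacabaacbabacbbca'
Checking each position where char is 'a':
  pos 1: 'a' -> no (next='c')
  pos 3: 'a' -> MATCH (next='b')
  pos 5: 'a' -> no (next='a')
  pos 6: 'a' -> no (next='c')
  pos 9: 'a' -> MATCH (next='b')
  pos 11: 'a' -> no (next='c')
Matching positions: [3, 9]
Count: 2

2


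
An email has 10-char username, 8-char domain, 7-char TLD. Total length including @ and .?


An email address has format: username@domain.tld
Username length: 10
'@' character: 1
Domain length: 8
'.' character: 1
TLD length: 7
Total = 10 + 1 + 8 + 1 + 7 = 27

27


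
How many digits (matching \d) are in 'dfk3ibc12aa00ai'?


\d matches any digit 0-9.
Scanning 'dfk3ibc12aa00ai':
  pos 3: '3' -> DIGIT
  pos 7: '1' -> DIGIT
  pos 8: '2' -> DIGIT
  pos 11: '0' -> DIGIT
  pos 12: '0' -> DIGIT
Digits found: ['3', '1', '2', '0', '0']
Total: 5

5


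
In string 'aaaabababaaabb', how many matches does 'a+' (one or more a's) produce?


Pattern 'a+' matches one or more consecutive a's.
String: 'aaaabababaaabb'
Scanning for runs of a:
  Match 1: 'aaaa' (length 4)
  Match 2: 'a' (length 1)
  Match 3: 'a' (length 1)
  Match 4: 'aaa' (length 3)
Total matches: 4

4


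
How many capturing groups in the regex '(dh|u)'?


To count capturing groups, count each '(' that starts a group.
Pattern: '(dh|u)'
Walking through the pattern:
  Position 0: '(' -> group #1
Total capturing groups: 1

1


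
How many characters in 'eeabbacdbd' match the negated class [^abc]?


Negated class [^abc] matches any char NOT in {a, b, c}
Scanning 'eeabbacdbd':
  pos 0: 'e' -> MATCH
  pos 1: 'e' -> MATCH
  pos 2: 'a' -> no (excluded)
  pos 3: 'b' -> no (excluded)
  pos 4: 'b' -> no (excluded)
  pos 5: 'a' -> no (excluded)
  pos 6: 'c' -> no (excluded)
  pos 7: 'd' -> MATCH
  pos 8: 'b' -> no (excluded)
  pos 9: 'd' -> MATCH
Total matches: 4

4
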